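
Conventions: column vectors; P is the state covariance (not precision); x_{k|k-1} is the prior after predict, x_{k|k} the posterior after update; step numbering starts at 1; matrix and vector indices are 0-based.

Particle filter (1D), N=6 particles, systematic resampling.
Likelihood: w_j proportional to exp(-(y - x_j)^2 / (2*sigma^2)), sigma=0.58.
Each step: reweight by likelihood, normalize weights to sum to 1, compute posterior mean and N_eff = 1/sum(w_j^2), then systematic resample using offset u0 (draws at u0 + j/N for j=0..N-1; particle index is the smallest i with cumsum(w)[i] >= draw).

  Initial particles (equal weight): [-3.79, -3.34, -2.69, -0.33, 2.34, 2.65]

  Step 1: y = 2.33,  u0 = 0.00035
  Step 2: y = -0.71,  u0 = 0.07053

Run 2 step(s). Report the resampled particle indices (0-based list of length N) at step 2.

resampled_idx = [0, 0, 1, 2, 3, 3]

step 1: w=[0.0000, 0.0000, 0.0000, 0.0000, 0.5379, 0.4621]  mean=2.4832  Neff=1.9886  idx=[4, 4, 4, 4, 5, 5]
step 2: w=[0.2436, 0.2436, 0.2436, 0.2436, 0.0127, 0.0127]  mean=2.3479  Neff=4.2056  idx=[0, 0, 1, 2, 3, 3]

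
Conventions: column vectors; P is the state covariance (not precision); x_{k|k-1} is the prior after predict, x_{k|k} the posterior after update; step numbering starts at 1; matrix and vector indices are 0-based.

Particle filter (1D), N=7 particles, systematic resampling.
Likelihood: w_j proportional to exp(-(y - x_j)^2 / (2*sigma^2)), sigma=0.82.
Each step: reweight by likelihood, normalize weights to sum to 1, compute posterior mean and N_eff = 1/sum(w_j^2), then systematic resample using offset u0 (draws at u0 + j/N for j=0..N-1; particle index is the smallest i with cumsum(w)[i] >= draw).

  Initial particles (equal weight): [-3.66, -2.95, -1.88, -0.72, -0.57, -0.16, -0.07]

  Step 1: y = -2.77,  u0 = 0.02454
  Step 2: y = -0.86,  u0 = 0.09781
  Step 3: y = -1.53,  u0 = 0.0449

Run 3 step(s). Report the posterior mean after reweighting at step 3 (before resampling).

step 1: w=[0.2559, 0.4503, 0.2559, 0.0203, 0.0126, 0.0029, 0.0020]  mean=-2.7686  Neff=2.9909  idx=[0, 0, 1, 1, 1, 2, 2]
step 2: w=[0.0028, 0.0028, 0.0372, 0.0372, 0.0372, 0.4414, 0.4414]  mean=-2.0093  Neff=2.5388  idx=[4, 5, 5, 5, 6, 6, 6]
step 3: w=[0.0392, 0.1601, 0.1601, 0.1601, 0.1601, 0.1601, 0.1601]  mean=-1.9219  Neff=6.4349  idx=[1, 1, 2, 3, 4, 5, 6]

post_mean = -1.9219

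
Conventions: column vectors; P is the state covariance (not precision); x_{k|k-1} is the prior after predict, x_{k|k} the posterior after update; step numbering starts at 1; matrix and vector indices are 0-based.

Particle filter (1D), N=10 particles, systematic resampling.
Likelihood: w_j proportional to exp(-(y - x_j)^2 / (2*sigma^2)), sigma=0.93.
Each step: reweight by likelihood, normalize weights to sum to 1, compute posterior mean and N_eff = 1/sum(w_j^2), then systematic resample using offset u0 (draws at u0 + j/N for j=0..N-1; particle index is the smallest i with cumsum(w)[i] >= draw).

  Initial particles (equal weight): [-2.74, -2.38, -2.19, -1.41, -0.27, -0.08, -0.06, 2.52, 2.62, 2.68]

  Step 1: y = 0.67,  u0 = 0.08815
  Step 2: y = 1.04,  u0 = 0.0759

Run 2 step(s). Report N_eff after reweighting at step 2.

step 1: w=[0.0005, 0.0018, 0.0035, 0.0328, 0.2400, 0.2890, 0.2940, 0.0553, 0.0444, 0.0387]  mean=0.1942  Neff=4.2529  idx=[4, 4, 5, 5, 5, 6, 6, 6, 7, 9]
step 2: w=[0.0888, 0.0888, 0.1159, 0.1159, 0.1159, 0.1189, 0.1189, 0.1189, 0.0675, 0.0506]  mean=0.2084  Neff=9.4707  idx=[0, 1, 2, 3, 4, 5, 6, 7, 7, 9]

N_eff = 9.4707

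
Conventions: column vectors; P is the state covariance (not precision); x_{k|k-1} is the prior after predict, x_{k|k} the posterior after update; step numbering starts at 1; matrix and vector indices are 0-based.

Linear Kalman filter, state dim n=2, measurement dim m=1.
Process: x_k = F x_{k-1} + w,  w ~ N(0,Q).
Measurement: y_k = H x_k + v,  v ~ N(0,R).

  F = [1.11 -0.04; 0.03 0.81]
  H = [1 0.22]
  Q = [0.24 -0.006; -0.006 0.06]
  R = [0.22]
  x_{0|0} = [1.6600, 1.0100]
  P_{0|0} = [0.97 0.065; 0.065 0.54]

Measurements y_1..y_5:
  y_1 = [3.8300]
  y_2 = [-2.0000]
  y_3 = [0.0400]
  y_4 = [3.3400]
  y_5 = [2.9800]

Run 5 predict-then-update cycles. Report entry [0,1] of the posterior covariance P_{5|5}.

P_post[0,1] = -0.0504

step 1: x^-=[1.8022, 0.8679]  P^-=[1.4302 0.0672; 0.0672 0.4183]  S=[1.7000]  K=[0.8500; 0.0936]  nu=[1.8369]  x^+=[3.3635, 1.0399]  P^+=[0.2020 -0.0681; -0.0681 0.4034]
step 2: x^-=[3.6919, 0.9432]  P^-=[0.4956 -0.0735; -0.0735 0.3216]  S=[0.6988]  K=[0.6860; -0.0040]  nu=[-5.8994]  x^+=[-0.3554, 0.9668]  P^+=[0.1667 -0.0716; -0.0716 0.3215]
step 3: x^-=[-0.4331, 0.7725]  P^-=[0.4522 -0.0752; -0.0752 0.2676]  S=[0.6521]  K=[0.6681; -0.0250]  nu=[0.3032]  x^+=[-0.2306, 0.7649]  P^+=[0.1611 -0.0643; -0.0643 0.2672]
step 4: x^-=[-0.2865, 0.6126]  P^-=[0.4447 -0.0670; -0.0670 0.2323]  S=[0.6464]  K=[0.6651; -0.0246]  nu=[3.4917]  x^+=[2.0358, 0.5268]  P^+=[0.1587 -0.0564; -0.0564 0.2320]
step 5: x^-=[2.2386, 0.4878]  P^-=[0.4410 -0.0589; -0.0589 0.2096]  S=[0.6452]  K=[0.6634; -0.0198]  nu=[0.6341]  x^+=[2.6593, 0.4752]  P^+=[0.1570 -0.0504; -0.0504 0.2093]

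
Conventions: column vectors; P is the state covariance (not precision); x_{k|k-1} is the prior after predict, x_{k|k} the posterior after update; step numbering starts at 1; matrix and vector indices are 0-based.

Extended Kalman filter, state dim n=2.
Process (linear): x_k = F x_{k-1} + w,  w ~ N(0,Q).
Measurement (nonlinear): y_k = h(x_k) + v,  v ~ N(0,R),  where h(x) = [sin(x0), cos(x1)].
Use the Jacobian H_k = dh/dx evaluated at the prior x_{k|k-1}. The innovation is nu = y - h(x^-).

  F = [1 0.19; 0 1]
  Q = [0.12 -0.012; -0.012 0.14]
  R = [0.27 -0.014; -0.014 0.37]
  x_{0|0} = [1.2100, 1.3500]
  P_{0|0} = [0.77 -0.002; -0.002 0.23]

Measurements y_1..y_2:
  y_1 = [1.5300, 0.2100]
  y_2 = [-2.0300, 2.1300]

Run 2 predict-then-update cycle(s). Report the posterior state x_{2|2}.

x_post = [4.3535, 0.5577]

step 1: x^-=[1.4665, 1.3500]  P^-=[0.8975 0.0297; 0.0297 0.3700]  H_jac=[0.1041 0.0000; 0.0000 -0.9757]  S=[0.2797 -0.0170; -0.0170 0.7223]  K=[0.3321 -0.0323; -0.0194 -0.5003]  nu=[0.5354, -0.0090]  x^+=[1.6446, 1.3441]  P^+=[0.8656 0.0170; 0.0170 0.1894]
step 2: x^-=[1.9000, 1.3441]  P^-=[0.9989 0.0410; 0.0410 0.3294]  H_jac=[-0.3233 0.0000; 0.0000 -0.9744]  S=[0.3744 -0.0011; -0.0011 0.6828]  K=[-0.8627 -0.0599; -0.0368 -0.4702]  nu=[-2.9763, 1.9053]  x^+=[4.3535, 0.5577]  P^+=[0.7179 0.0103; 0.0103 0.1780]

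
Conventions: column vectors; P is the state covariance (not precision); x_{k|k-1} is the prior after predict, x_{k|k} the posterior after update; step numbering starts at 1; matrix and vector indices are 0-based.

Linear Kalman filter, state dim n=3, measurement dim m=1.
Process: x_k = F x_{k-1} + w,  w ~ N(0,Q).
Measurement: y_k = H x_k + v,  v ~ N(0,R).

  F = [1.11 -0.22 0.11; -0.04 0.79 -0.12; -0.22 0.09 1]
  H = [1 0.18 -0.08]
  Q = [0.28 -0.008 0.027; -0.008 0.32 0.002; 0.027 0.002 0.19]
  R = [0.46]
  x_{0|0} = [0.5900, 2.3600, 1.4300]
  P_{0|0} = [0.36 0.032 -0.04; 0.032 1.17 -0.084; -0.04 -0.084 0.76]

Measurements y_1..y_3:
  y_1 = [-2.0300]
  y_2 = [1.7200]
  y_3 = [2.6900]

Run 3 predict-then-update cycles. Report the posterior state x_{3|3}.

step 1: x^-=[0.2930, 1.6692, 1.5126]  P^-=[0.7680 -0.2130 -0.0215; -0.2130 1.0752 -0.0734; -0.0215 -0.0734 0.9781]  S=[1.1980]  K=[0.6105; -0.0114; -0.0943]  nu=[-2.5024]  x^+=[-1.2348, 1.6976, 1.7486]  P^+=[0.3215 -0.2047 0.0475; -0.2047 1.0751 -0.0747; 0.0475 -0.0747 0.9675]
step 2: x^-=[-1.5518, 1.1807, 2.1731]  P^-=[0.8550 -0.4182 0.0705; -0.4182 1.0330 -0.0574; 0.0705 -0.0574 1.1555]  S=[1.1957]  K=[0.6474; -0.1904; -0.0270]  nu=[3.2331]  x^+=[0.5414, 0.5651, 2.0858]  P^+=[0.3539 -0.2708 0.0914; -0.2708 0.9896 -0.0635; 0.0914 -0.0635 1.1546]
step 3: x^-=[0.7060, 0.1744, 2.0176]  P^-=[0.9355 -0.4706 0.1204; -0.4706 0.9848 -0.0658; 0.1204 -0.0658 1.3289]  S=[1.2492]  K=[0.6734; -0.2306; 0.0018]  nu=[2.1140]  x^+=[2.1296, -0.3130, 2.0214]  P^+=[0.3691 -0.2766 0.1189; -0.2766 0.9184 -0.0653; 0.1189 -0.0653 1.3288]

x_post = [2.1296, -0.3130, 2.0214]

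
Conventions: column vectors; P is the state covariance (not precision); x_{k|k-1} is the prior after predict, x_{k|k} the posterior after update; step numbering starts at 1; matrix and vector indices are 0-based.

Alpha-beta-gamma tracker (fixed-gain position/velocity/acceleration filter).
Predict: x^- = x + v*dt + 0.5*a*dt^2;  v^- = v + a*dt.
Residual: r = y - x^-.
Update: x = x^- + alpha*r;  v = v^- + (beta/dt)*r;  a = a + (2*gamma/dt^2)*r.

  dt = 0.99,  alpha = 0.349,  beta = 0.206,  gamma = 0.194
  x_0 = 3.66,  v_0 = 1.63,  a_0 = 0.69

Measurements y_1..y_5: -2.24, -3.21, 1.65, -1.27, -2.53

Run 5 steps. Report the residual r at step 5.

step 1: x_pred=5.6118  r=-7.8518  x^+=2.8715  v^+=0.6793  a^+=-2.4184
step 2: x_pred=2.3589  r=-5.5689  x^+=0.4154  v^+=-2.8737  a^+=-4.6230
step 3: x_pred=-4.6951  r=6.3451  x^+=-2.4806  v^+=-6.1301  a^+=-2.1111
step 4: x_pred=-9.5840  r=8.3140  x^+=-6.6824  v^+=-6.4901  a^+=1.1802
step 5: x_pred=-12.5293  r=9.9993  x^+=-9.0395  v^+=-3.2410  a^+=5.1387

resid = 9.9993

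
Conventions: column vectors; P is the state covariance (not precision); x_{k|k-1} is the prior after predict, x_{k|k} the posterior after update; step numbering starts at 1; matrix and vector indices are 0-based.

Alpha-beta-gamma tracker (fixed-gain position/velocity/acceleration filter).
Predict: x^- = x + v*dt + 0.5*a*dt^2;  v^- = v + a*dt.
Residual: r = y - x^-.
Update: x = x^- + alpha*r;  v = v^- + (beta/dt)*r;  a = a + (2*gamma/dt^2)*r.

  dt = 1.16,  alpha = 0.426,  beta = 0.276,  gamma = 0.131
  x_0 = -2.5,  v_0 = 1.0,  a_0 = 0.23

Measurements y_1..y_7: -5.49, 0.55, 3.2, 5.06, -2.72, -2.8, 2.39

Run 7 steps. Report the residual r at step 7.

step 1: x_pred=-1.1853  r=-4.3047  x^+=-3.0191  v^+=0.2426  a^+=-0.6082
step 2: x_pred=-3.1469  r=3.6969  x^+=-1.5720  v^+=0.4167  a^+=0.1116
step 3: x_pred=-1.0135  r=4.2135  x^+=0.7814  v^+=1.5487  a^+=0.9321
step 4: x_pred=3.2050  r=1.8550  x^+=3.9953  v^+=3.0713  a^+=1.2932
step 5: x_pred=8.4280  r=-11.1480  x^+=3.6790  v^+=1.9190  a^+=-0.8774
step 6: x_pred=5.3146  r=-8.1146  x^+=1.8578  v^+=-1.0295  a^+=-2.4574
step 7: x_pred=-0.9898  r=3.3798  x^+=0.4500  v^+=-3.0759  a^+=-1.7993

resid = 3.3798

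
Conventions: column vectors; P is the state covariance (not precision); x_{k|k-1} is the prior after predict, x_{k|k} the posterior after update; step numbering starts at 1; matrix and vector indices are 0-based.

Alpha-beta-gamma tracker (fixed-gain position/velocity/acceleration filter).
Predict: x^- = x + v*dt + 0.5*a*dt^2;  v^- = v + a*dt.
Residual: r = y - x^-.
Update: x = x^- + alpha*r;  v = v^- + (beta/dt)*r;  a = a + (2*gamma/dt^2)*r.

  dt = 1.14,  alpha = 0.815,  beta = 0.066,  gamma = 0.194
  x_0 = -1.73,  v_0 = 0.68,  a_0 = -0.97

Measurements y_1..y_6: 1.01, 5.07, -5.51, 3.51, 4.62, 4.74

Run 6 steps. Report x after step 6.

step 1: x_pred=-1.5851  r=2.5951  x^+=0.5299  v^+=-0.2756  a^+=-0.1952
step 2: x_pred=0.0889  r=4.9811  x^+=4.1485  v^+=-0.2097  a^+=1.2919
step 3: x_pred=4.7489  r=-10.2589  x^+=-3.6121  v^+=0.6691  a^+=-1.7709
step 4: x_pred=-4.0001  r=7.5101  x^+=2.1206  v^+=-0.9150  a^+=0.4712
step 5: x_pred=1.3838  r=3.2362  x^+=4.0213  v^+=-0.1904  a^+=1.4374
step 6: x_pred=4.7383  r=0.0017  x^+=4.7397  v^+=1.4484  a^+=1.4379

x_post = 4.7397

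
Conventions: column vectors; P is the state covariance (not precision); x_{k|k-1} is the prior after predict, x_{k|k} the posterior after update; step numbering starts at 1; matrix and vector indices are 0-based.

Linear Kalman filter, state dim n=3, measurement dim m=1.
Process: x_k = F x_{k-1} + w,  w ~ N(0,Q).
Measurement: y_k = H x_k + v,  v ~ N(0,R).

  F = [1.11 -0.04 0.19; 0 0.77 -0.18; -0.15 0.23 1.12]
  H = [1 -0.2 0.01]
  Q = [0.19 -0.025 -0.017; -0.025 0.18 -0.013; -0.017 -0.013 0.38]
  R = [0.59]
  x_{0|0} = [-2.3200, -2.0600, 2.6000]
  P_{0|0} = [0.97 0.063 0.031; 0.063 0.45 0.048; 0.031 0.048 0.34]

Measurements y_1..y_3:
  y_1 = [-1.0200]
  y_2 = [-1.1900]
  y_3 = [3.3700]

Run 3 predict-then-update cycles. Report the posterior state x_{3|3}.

step 1: x^-=[-1.9988, -2.0542, 2.7862]  P^-=[1.4049 0.0045 -0.0562; 0.0045 0.4445 0.0311; -0.0562 0.0311 0.8621]  S=[2.0097]  K=[0.6983; -0.0418; -0.0268]  nu=[0.5401]  x^+=[-1.6216, -2.0768, 2.7717]  P^+=[0.4248 0.0632 -0.0186; 0.0632 0.4410 0.0289; -0.0186 0.0289 0.8607]
step 2: x^-=[-1.1903, -2.0980, 2.8699]  P^-=[0.7313 -0.0058 0.0852; -0.0058 0.4614 -0.0925; 0.0852 -0.0925 1.5093]  S=[1.3443]  K=[0.5455; -0.0737; 0.0884]  nu=[-0.4480]  x^+=[-1.4347, -2.0650, 2.8303]  P^+=[0.3313 0.0482 0.0204; 0.0482 0.4541 -0.0838; 0.0204 -0.0838 1.4988]
step 3: x^-=[-0.9721, -2.0995, 2.9102]  P^-=[0.6586 -0.0660 0.2801; -0.0660 0.5210 -0.3085; 0.2801 -0.3085 2.2382]  S=[1.3029]  K=[0.5178; -0.1330; 0.2795]  nu=[3.8931]  x^+=[1.0436, -2.6173, 3.9983]  P^+=[0.3093 0.0237 0.0915; 0.0237 0.4979 -0.2601; 0.0915 -0.2601 2.1364]

x_post = [1.0436, -2.6173, 3.9983]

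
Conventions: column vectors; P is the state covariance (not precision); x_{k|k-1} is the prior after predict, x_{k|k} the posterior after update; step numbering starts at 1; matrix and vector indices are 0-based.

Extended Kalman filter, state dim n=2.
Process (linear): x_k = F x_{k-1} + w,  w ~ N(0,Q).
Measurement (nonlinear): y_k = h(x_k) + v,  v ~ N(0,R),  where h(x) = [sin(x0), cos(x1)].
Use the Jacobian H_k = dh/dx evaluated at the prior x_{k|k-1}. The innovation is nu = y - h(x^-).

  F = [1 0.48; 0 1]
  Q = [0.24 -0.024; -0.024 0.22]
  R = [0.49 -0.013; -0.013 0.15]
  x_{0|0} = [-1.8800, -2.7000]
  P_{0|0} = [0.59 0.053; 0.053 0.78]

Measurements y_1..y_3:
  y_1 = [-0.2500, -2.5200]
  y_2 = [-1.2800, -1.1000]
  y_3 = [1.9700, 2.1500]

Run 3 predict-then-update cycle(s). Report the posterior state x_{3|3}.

step 1: x^-=[-3.1760, -2.7000]  P^-=[1.0606 0.4034; 0.4034 1.0000]  H_jac=[-0.9994 0.0000; 0.0000 0.4274]  S=[1.5493 -0.1853; -0.1853 0.3327]  K=[-0.6666 0.1470; -0.1142 1.2212]  nu=[-0.2844, -1.6159]  x^+=[-3.2239, -4.6408]  P^+=[0.3287 0.0719; 0.0719 0.4321]
step 2: x^-=[-5.4515, -4.6408]  P^-=[0.7373 0.2553; 0.2553 0.6521]  H_jac=[0.6736 0.0000; 0.0000 -0.9974]  S=[0.8246 -0.1845; -0.1845 0.7987]  K=[0.5599 -0.1894; 0.0278 -0.8079]  nu=[-2.0191, -1.0285]  x^+=[-6.3873, -3.8660]  P^+=[0.4109 0.0358; 0.0358 0.1219]
step 3: x^-=[-8.2429, -3.8660]  P^-=[0.7134 0.0703; 0.0703 0.3419]  H_jac=[-0.3792 0.0000; 0.0000 -0.6627]  S=[0.5926 0.0047; 0.0047 0.3001]  K=[-0.4553 -0.1481; -0.0390 -0.7542]  nu=[2.8953, 2.8989]  x^+=[-9.9906, -6.1654]  P^+=[0.5833 0.0246; 0.0246 0.1700]

x_post = [-9.9906, -6.1654]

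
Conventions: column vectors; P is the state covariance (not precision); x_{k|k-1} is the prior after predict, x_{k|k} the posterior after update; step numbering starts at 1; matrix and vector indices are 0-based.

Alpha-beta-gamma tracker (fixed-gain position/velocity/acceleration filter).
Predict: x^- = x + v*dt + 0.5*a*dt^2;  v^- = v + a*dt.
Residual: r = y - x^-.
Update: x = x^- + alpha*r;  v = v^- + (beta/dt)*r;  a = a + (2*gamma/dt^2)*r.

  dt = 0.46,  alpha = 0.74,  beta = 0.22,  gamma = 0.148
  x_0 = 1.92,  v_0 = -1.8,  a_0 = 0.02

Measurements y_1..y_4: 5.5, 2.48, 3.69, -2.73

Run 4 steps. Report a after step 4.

a_post = -9.5938

step 1: x_pred=1.0941  r=4.4059  x^+=4.3545  v^+=0.3164  a^+=6.1832
step 2: x_pred=5.1542  r=-2.6742  x^+=3.1753  v^+=1.8817  a^+=2.4424
step 3: x_pred=4.2993  r=-0.6093  x^+=3.8484  v^+=2.7138  a^+=1.5901
step 4: x_pred=5.2650  r=-7.9950  x^+=-0.6513  v^+=-0.3784  a^+=-9.5938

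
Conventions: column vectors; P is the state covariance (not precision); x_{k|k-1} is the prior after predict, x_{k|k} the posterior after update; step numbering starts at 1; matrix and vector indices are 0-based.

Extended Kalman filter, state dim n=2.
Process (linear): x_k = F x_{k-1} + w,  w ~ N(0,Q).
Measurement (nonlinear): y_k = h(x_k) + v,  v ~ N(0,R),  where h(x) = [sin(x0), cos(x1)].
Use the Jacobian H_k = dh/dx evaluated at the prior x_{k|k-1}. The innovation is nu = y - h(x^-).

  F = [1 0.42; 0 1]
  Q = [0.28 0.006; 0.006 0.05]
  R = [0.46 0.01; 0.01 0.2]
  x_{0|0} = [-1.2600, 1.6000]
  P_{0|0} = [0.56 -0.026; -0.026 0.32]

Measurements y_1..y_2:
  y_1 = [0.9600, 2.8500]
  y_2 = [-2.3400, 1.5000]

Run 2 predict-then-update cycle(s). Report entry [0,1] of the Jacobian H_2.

step 1: x^-=[-0.5880, 1.6000]  P^-=[0.8746 0.1144; 0.1144 0.3700]  H_jac=[0.8321 0.0000; 0.0000 -0.9996]  S=[1.0655 -0.0851; -0.0851 0.5697]  K=[0.6750 -0.0998; 0.0379 -0.6435]  nu=[1.5147, 2.8792]  x^+=[0.1470, -0.1955]  P^+=[0.3720 0.0132; 0.0132 0.1284]
step 2: x^-=[0.0649, -0.1955]  P^-=[0.6857 0.0731; 0.0731 0.1784]  H_jac=[0.9979 0.0000; 0.0000 0.1942]  S=[1.1428 0.0242; 0.0242 0.2067]  K=[0.5988 -0.0013; 0.0605 0.1605]  nu=[-2.4048, 0.5190]  x^+=[-1.3758, -0.2576]  P^+=[0.2760 0.0295; 0.0295 0.1684]

H_jac[0,1] = 0.0000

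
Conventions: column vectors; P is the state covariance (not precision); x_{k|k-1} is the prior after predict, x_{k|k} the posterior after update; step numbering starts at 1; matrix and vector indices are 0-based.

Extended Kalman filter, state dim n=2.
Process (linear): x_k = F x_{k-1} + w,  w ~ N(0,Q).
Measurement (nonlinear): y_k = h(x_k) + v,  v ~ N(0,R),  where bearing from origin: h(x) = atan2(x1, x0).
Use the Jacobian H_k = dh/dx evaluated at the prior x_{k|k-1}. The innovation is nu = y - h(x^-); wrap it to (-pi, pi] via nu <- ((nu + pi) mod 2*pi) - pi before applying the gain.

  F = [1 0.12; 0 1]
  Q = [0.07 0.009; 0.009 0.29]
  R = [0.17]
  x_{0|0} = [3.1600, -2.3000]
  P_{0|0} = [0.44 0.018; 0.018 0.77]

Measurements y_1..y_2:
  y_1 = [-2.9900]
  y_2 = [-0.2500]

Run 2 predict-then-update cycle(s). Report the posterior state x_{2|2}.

step 1: x^-=[2.8840, -2.3000]  P^-=[0.5254 0.1194; 0.1194 1.0600]  H_jac=[0.1690 0.2119]  S=[0.2412]  K=[0.4731; 1.0152]  nu=[-2.3168]  x^+=[1.7878, -4.6519]  P^+=[0.4714 0.0036; 0.0036 0.8114]
step 2: x^-=[1.2296, -4.6519]  P^-=[0.5540 0.1099; 0.1099 1.1014]  H_jac=[0.2009 0.0531]  S=[0.1978]  K=[0.5922; 0.4074]  nu=[1.0624]  x^+=[1.8587, -4.2192]  P^+=[0.4846 0.0622; 0.0622 1.0686]

x_post = [1.8587, -4.2192]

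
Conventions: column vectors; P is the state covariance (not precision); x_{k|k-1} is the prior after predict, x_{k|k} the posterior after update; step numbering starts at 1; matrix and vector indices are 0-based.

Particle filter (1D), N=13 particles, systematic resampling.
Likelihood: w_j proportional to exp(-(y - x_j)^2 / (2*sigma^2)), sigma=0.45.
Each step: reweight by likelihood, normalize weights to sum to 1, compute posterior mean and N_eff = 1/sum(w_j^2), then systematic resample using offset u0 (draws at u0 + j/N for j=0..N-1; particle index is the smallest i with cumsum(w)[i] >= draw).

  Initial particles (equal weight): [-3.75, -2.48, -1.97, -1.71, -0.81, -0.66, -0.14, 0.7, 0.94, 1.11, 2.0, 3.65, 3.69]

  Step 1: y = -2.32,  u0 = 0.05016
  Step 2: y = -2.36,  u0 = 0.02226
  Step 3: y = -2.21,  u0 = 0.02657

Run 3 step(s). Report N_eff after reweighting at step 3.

N_eff = 12.8690

step 1: w=[0.0031, 0.4496, 0.3539, 0.1911, 0.0017, 0.0005, 0.0000, 0.0000, 0.0000, 0.0000, 0.0000, 0.0000, 0.0000]  mean=-2.1524  Neff=2.7475  idx=[1, 1, 1, 1, 1, 1, 2, 2, 2, 2, 3, 3, 3]
step 2: w=[0.1006, 0.1006, 0.1006, 0.1006, 0.1006, 0.1006, 0.0716, 0.0716, 0.0716, 0.0716, 0.0367, 0.0367, 0.0367]  mean=-2.2491  Neff=11.7310  idx=[0, 0, 1, 2, 3, 4, 4, 5, 6, 7, 8, 9, 11]
step 3: w=[0.0781, 0.0781, 0.0781, 0.0781, 0.0781, 0.0781, 0.0781, 0.0781, 0.0811, 0.0811, 0.0811, 0.0811, 0.0505]  mean=-2.2756  Neff=12.8690  idx=[0, 1, 2, 3, 4, 5, 6, 7, 8, 9, 10, 11, 12]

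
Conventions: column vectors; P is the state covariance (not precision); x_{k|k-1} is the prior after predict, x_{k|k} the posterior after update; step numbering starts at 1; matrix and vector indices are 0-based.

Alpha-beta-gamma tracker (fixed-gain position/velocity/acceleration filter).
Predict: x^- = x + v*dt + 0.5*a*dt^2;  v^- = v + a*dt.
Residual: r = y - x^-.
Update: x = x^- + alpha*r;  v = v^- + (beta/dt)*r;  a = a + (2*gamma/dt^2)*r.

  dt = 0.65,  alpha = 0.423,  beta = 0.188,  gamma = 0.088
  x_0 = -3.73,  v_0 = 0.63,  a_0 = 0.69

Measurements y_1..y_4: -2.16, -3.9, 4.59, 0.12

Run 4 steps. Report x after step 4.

step 1: x_pred=-3.1747  r=1.0147  x^+=-2.7455  v^+=1.3720  a^+=1.1127
step 2: x_pred=-1.6186  r=-2.2814  x^+=-2.5837  v^+=1.4354  a^+=0.1624
step 3: x_pred=-1.6163  r=6.2063  x^+=1.0089  v^+=3.3360  a^+=2.7477
step 4: x_pred=3.7578  r=-3.6378  x^+=2.2190  v^+=4.0699  a^+=1.2323

x_post = 2.2190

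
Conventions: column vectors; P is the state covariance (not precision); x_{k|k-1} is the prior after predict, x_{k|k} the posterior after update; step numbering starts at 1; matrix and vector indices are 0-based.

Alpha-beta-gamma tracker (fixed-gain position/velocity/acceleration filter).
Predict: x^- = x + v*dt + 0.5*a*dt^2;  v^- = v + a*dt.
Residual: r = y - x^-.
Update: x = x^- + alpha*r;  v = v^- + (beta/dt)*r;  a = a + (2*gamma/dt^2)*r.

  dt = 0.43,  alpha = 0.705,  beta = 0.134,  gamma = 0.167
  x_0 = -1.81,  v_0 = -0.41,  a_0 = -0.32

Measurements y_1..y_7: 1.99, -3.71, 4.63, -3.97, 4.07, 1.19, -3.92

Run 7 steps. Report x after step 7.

x_post = -2.1220

step 1: x_pred=-2.0159  r=4.0059  x^+=0.8083  v^+=0.7007  a^+=6.9162
step 2: x_pred=1.7490  r=-5.4590  x^+=-2.0996  v^+=1.9735  a^+=-2.9449
step 3: x_pred=-1.5232  r=6.1532  x^+=2.8148  v^+=2.6248  a^+=8.1702
step 4: x_pred=4.6988  r=-8.6688  x^+=-1.4127  v^+=3.4365  a^+=-7.4889
step 5: x_pred=-0.6274  r=4.6974  x^+=2.6843  v^+=1.6801  a^+=0.9963
step 6: x_pred=3.4988  r=-2.3088  x^+=1.8711  v^+=1.3891  a^+=-3.1743
step 7: x_pred=2.1749  r=-6.0949  x^+=-2.1220  v^+=-1.8753  a^+=-14.1841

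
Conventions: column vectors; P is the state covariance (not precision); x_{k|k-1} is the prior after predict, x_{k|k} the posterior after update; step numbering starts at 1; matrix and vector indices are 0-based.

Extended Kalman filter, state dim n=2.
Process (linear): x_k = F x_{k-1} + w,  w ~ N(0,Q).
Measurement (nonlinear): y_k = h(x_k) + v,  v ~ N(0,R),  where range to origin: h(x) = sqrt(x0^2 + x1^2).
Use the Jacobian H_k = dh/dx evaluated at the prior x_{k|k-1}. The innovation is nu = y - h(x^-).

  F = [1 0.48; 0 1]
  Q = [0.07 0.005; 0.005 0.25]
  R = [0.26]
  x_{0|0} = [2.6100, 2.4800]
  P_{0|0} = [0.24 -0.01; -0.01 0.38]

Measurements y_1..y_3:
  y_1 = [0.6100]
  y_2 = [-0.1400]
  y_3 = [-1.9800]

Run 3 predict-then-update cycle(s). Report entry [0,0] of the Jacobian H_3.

H_jac[0,0] = 0.8271

step 1: x^-=[3.8004, 2.4800]  P^-=[0.3880 0.1774; 0.1774 0.6300]  H_jac=[0.8375 0.5465]  S=[0.8826]  K=[0.4779; 0.5584]  nu=[-3.9280]  x^+=[1.9230, 0.2866]  P^+=[0.1863 -0.0582; -0.0582 0.3548]
step 2: x^-=[2.0606, 0.2866]  P^-=[0.2822 0.1171; 0.1171 0.6048]  H_jac=[0.9905 0.1378]  S=[0.5803]  K=[0.5095; 0.3435]  nu=[-2.2204]  x^+=[0.9292, -0.4761]  P^+=[0.1316 0.0156; 0.0156 0.5363]
step 3: x^-=[0.7007, -0.4761]  P^-=[0.3401 0.2780; 0.2780 0.7863]  H_jac=[0.8271 -0.5620]  S=[0.4826]  K=[0.2592; -0.4392]  nu=[-2.8272]  x^+=[-0.0320, 0.7656]  P^+=[0.3077 0.3329; 0.3329 0.6932]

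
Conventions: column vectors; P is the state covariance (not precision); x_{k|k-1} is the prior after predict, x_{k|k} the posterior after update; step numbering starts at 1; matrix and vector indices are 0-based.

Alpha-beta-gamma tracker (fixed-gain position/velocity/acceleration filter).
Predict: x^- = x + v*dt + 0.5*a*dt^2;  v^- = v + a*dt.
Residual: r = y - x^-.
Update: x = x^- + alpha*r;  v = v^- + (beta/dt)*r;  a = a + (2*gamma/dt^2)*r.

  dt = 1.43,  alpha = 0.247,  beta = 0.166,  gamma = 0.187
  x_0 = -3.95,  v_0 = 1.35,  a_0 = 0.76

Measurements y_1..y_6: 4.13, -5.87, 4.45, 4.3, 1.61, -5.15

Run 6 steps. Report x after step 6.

x_post = -3.4270

step 1: x_pred=-1.2424  r=5.3724  x^+=0.0846  v^+=3.0605  a^+=1.7426
step 2: x_pred=6.2427  r=-12.1127  x^+=3.2509  v^+=4.1463  a^+=-0.4728
step 3: x_pred=8.6967  r=-4.2467  x^+=7.6477  v^+=2.9773  a^+=-1.2494
step 4: x_pred=10.6277  r=-6.3277  x^+=9.0648  v^+=0.4560  a^+=-2.4067
step 5: x_pred=7.2561  r=-5.6461  x^+=5.8615  v^+=-3.6411  a^+=-3.4394
step 6: x_pred=-2.8618  r=-2.2882  x^+=-3.4270  v^+=-8.8250  a^+=-3.8579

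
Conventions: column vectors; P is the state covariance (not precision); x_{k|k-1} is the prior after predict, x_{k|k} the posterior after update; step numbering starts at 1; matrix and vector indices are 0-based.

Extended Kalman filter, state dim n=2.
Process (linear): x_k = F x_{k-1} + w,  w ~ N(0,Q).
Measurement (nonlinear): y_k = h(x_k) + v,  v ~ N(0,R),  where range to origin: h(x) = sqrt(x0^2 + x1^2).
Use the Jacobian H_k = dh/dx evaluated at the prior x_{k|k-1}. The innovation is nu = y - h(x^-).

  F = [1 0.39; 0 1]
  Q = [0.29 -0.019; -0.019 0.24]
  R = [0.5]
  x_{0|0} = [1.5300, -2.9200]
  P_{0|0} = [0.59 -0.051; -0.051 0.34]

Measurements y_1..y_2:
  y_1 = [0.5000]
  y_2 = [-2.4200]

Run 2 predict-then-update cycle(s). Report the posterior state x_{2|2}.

x_post = [1.3034, 0.3423]

step 1: x^-=[0.3912, -2.9200]  P^-=[0.8919 0.0626; 0.0626 0.5800]  H_jac=[0.1328 -0.9911]  S=[1.0690]  K=[0.0527; -0.5300]  nu=[-2.4461]  x^+=[0.2622, -1.6236]  P^+=[0.8890 0.0925; 0.0925 0.2797]
step 2: x^-=[-0.3711, -1.6236]  P^-=[1.2936 0.1826; 0.1826 0.5197]  H_jac=[-0.2228 -0.9749]  S=[1.1375]  K=[-0.4099; -0.4812]  nu=[-4.0855]  x^+=[1.3034, 0.3423]  P^+=[1.1026 -0.0418; -0.0418 0.2563]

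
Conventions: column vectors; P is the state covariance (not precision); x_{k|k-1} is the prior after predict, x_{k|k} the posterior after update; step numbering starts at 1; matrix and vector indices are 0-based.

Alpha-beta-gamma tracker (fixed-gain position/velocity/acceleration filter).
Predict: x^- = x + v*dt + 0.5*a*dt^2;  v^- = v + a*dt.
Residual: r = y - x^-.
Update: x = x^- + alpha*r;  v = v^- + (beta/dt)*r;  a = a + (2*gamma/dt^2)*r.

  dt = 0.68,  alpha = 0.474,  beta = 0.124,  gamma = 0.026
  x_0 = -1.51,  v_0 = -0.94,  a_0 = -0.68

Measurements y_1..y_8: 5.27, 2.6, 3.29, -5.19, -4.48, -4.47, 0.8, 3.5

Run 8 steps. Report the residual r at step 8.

resid = 7.3543

step 1: x_pred=-2.3064  r=7.5764  x^+=1.2848  v^+=-0.0208  a^+=0.1720
step 2: x_pred=1.3104  r=1.2896  x^+=1.9217  v^+=0.3313  a^+=0.3170
step 3: x_pred=2.2203  r=1.0697  x^+=2.7273  v^+=0.7420  a^+=0.4373
step 4: x_pred=3.3330  r=-8.5230  x^+=-0.7069  v^+=-0.5148  a^+=-0.5211
step 5: x_pred=-1.1775  r=-3.3025  x^+=-2.7429  v^+=-1.4714  a^+=-0.8925
step 6: x_pred=-3.9498  r=-0.5202  x^+=-4.1964  v^+=-2.1732  a^+=-0.9510
step 7: x_pred=-5.8940  r=6.6940  x^+=-2.7211  v^+=-1.5992  a^+=-0.1982
step 8: x_pred=-3.8543  r=7.3543  x^+=-0.3684  v^+=-0.3929  a^+=0.6288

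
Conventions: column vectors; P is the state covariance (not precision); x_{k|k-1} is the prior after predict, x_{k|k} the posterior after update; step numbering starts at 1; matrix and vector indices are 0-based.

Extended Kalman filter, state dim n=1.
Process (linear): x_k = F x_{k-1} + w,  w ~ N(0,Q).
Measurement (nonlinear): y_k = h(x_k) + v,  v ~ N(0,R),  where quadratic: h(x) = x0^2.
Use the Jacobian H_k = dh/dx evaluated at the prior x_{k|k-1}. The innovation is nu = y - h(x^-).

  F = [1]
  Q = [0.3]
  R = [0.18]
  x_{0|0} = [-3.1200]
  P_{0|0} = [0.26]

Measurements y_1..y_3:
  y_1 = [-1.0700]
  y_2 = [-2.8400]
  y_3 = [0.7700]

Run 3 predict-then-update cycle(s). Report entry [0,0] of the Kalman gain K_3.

step 1: x^-=[-3.1200]  P^-=[0.5600]  H_jac=[-6.2400]  S=[21.9851]  K=[-0.1589]  nu=[-10.8044]  x^+=[-1.4027]  P^+=[0.0046]
step 2: x^-=[-1.4027]  P^-=[0.3046]  H_jac=[-2.8054]  S=[2.5772]  K=[-0.3316]  nu=[-4.8076]  x^+=[0.1913]  P^+=[0.0213]
step 3: x^-=[0.1913]  P^-=[0.3213]  H_jac=[0.3826]  S=[0.2270]  K=[0.5414]  nu=[0.7334]  x^+=[0.5884]  P^+=[0.2547]

K[0,0] = 0.5414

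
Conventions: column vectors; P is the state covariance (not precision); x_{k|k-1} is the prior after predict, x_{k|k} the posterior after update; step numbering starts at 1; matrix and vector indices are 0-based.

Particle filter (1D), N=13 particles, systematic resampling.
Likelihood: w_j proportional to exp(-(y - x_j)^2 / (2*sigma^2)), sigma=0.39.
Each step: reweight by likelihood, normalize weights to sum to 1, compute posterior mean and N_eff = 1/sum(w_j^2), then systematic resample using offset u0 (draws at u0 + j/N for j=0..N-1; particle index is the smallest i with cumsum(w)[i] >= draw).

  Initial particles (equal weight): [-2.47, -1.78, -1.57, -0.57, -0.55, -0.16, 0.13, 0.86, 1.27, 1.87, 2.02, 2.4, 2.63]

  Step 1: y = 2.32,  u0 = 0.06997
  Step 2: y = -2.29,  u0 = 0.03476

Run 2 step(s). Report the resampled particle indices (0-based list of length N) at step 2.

step 1: w=[0.0000, 0.0000, 0.0000, 0.0000, 0.0000, 0.0000, 0.0000, 0.0003, 0.0089, 0.1717, 0.2485, 0.3271, 0.2436]  mean=2.2601  Neff=3.8821  idx=[9, 9, 10, 10, 10, 11, 11, 11, 11, 12, 12, 12, 12]
step 2: w=[0.4887, 0.4887, 0.0075, 0.0075, 0.0075, 0.0000, 0.0000, 0.0000, 0.0000, 0.0000, 0.0000, 0.0000, 0.0000]  mean=1.8734  Neff=2.0924  idx=[0, 0, 0, 0, 0, 0, 1, 1, 1, 1, 1, 1, 1]

resampled_idx = [0, 0, 0, 0, 0, 0, 1, 1, 1, 1, 1, 1, 1]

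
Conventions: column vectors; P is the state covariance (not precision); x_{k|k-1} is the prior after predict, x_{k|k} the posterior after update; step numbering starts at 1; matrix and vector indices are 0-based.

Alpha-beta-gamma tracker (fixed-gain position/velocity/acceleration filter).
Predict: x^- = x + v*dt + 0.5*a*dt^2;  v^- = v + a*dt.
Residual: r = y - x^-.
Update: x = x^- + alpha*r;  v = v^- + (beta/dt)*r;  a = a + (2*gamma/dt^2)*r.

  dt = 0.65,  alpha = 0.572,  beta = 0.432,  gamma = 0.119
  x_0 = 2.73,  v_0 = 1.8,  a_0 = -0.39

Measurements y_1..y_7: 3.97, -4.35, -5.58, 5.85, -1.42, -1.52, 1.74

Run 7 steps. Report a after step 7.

a_post = 2.7588

step 1: x_pred=3.8176  r=0.1524  x^+=3.9048  v^+=1.6478  a^+=-0.3042
step 2: x_pred=4.9116  r=-9.2616  x^+=-0.3860  v^+=-4.7053  a^+=-5.5213
step 3: x_pred=-4.6109  r=-0.9691  x^+=-5.1652  v^+=-8.9383  a^+=-6.0673
step 4: x_pred=-12.2568  r=18.1068  x^+=-1.8997  v^+=-0.8479  a^+=4.1326
step 5: x_pred=-1.5779  r=0.1579  x^+=-1.4876  v^+=1.9431  a^+=4.2215
step 6: x_pred=0.6673  r=-2.1873  x^+=-0.5838  v^+=3.2334  a^+=2.9894
step 7: x_pred=2.1494  r=-0.4094  x^+=1.9152  v^+=4.9044  a^+=2.7588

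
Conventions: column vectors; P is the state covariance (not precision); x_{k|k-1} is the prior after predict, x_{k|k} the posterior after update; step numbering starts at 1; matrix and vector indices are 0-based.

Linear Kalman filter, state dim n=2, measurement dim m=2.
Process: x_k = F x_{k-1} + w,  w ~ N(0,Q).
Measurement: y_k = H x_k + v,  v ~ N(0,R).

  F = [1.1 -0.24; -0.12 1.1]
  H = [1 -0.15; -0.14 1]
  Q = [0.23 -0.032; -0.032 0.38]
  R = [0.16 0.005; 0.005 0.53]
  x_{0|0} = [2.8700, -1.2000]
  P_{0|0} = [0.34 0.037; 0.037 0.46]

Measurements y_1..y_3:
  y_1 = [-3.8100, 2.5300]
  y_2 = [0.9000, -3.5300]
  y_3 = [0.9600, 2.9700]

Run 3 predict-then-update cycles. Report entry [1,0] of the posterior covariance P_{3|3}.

step 1: x^-=[3.4450, -1.6644]  P^-=[0.6484 -0.1525; -0.1525 0.9317]  S=[0.8751 -0.3812; -0.3812 1.5171]  K=[0.7829 0.0364; -0.0677 0.6112]  nu=[-7.5047, 4.6767]  x^+=[-2.2603, 1.7021]  P^+=[0.1317 0.0416; 0.0416 0.3294]
step 2: x^-=[-2.8949, 2.1435]  P^-=[0.3863 -0.0848; -0.0848 0.7695]  S=[0.5891 -0.2511; -0.2511 1.3308]  K=[0.6883 0.0255; -0.0974 0.5688]  nu=[4.1164, -6.0788]  x^+=[-0.2167, -1.7150]  P^+=[0.1152 0.0331; 0.0331 0.3056]
step 3: x^-=[0.1733, -1.8605]  P^-=[0.3695 -0.0869; -0.0869 0.7427]  S=[0.5723 -0.2469; -0.2469 1.3043]  K=[0.6780 0.0220; -0.1055 0.5588]  nu=[0.5077, 4.8547]  x^+=[0.6244, 0.7988]  P^+=[0.1132 0.0309; 0.0309 0.3000]

P_post[1,0] = 0.0309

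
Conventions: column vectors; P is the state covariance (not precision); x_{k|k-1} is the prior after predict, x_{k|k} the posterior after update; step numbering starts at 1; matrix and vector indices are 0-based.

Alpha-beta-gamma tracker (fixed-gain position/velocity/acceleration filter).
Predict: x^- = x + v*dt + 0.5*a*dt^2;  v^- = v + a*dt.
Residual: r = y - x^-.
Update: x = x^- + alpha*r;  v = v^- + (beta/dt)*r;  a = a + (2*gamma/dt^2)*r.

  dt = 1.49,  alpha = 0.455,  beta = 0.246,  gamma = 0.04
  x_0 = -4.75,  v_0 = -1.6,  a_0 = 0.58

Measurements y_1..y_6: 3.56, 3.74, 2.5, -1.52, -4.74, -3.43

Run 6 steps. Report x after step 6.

step 1: x_pred=-6.4902  r=10.0502  x^+=-1.9173  v^+=0.9235  a^+=0.9422
step 2: x_pred=0.5045  r=3.2355  x^+=1.9766  v^+=2.8615  a^+=1.0587
step 3: x_pred=7.4155  r=-4.9155  x^+=5.1790  v^+=3.6275  a^+=0.8816
step 4: x_pred=11.5625  r=-13.0825  x^+=5.6100  v^+=2.7811  a^+=0.4102
step 5: x_pred=10.2092  r=-14.9492  x^+=3.4073  v^+=0.9242  a^+=-0.1285
step 6: x_pred=4.6417  r=-8.0717  x^+=0.9691  v^+=-0.5999  a^+=-0.4194

x_post = 0.9691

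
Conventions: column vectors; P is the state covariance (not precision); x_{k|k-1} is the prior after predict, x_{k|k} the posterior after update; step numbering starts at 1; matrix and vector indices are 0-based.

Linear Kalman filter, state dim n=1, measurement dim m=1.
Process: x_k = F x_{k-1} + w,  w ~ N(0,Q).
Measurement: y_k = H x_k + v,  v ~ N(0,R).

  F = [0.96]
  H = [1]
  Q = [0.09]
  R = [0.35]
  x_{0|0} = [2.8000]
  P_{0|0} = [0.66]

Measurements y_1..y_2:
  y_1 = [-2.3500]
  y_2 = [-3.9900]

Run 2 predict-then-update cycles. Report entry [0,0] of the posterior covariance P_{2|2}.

P_post[0,0] = 0.1629

step 1: x^-=[2.6880]  P^-=[0.6983]  S=[1.0483]  K=[0.6661]  nu=[-5.0380]  x^+=[-0.6679]  P^+=[0.2331]
step 2: x^-=[-0.6412]  P^-=[0.3049]  S=[0.6549]  K=[0.4655]  nu=[-3.3488]  x^+=[-2.2002]  P^+=[0.1629]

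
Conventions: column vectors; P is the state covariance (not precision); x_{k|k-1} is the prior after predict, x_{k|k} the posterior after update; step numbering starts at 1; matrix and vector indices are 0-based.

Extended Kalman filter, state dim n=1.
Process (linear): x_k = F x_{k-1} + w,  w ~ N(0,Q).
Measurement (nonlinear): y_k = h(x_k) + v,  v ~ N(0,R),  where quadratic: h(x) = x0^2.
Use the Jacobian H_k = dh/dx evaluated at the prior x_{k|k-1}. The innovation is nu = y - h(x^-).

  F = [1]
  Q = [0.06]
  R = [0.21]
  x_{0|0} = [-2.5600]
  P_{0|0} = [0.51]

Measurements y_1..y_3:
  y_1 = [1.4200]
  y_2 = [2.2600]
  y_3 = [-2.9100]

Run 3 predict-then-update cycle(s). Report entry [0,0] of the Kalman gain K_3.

step 1: x^-=[-2.5600]  P^-=[0.5700]  H_jac=[-5.1200]  S=[15.1522]  K=[-0.1926]  nu=[-5.1336]  x^+=[-1.5712]  P^+=[0.0079]
step 2: x^-=[-1.5712]  P^-=[0.0679]  H_jac=[-3.1425]  S=[0.8805]  K=[-0.2423]  nu=[-0.2088]  x^+=[-1.5206]  P^+=[0.0162]
step 3: x^-=[-1.5206]  P^-=[0.0762]  H_jac=[-3.0413]  S=[0.9147]  K=[-0.2533]  nu=[-5.2224]  x^+=[-0.1977]  P^+=[0.0175]

K[0,0] = -0.2533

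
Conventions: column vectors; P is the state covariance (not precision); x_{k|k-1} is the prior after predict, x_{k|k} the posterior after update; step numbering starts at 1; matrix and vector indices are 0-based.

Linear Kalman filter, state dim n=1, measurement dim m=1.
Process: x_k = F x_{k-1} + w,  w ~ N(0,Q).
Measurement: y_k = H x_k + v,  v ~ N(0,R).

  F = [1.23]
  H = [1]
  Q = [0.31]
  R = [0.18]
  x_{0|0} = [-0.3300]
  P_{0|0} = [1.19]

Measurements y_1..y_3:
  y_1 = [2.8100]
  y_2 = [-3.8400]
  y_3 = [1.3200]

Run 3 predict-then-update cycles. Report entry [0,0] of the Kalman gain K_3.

K[0,0] = 0.7414

step 1: x^-=[-0.4059]  P^-=[2.1104]  S=[2.2904]  K=[0.9214]  nu=[3.2159]  x^+=[2.5573]  P^+=[0.1659]
step 2: x^-=[3.1454]  P^-=[0.5609]  S=[0.7409]  K=[0.7571]  nu=[-6.9854]  x^+=[-2.1430]  P^+=[0.1363]
step 3: x^-=[-2.6358]  P^-=[0.5162]  S=[0.6962]  K=[0.7414]  nu=[3.9558]  x^+=[0.2972]  P^+=[0.1335]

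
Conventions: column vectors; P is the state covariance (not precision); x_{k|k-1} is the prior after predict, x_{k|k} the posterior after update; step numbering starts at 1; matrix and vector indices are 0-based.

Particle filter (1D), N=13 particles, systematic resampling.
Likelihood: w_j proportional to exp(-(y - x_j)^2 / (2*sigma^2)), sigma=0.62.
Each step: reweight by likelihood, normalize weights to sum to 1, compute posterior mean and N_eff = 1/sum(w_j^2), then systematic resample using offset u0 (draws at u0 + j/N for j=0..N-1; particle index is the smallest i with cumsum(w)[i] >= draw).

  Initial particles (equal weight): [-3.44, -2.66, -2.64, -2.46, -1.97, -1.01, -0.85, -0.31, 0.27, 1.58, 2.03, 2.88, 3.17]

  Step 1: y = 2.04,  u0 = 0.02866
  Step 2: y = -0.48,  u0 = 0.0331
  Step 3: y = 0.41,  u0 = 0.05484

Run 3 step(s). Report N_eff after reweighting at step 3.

step 1: w=[0.0000, 0.0000, 0.0000, 0.0000, 0.0000, 0.0000, 0.0000, 0.0003, 0.0072, 0.3209, 0.4225, 0.1688, 0.0803]  mean=2.1072  Neff=3.1596  idx=[9, 9, 9, 9, 10, 10, 10, 10, 10, 10, 11, 11, 12]
step 2: w=[0.2266, 0.2266, 0.2266, 0.2266, 0.0156, 0.0156, 0.0156, 0.0156, 0.0156, 0.0156, 0.0000, 0.0000, 0.0000]  mean=1.6222  Neff=4.8357  idx=[0, 0, 0, 1, 1, 1, 2, 2, 2, 3, 3, 3, 7]
step 3: w=[0.0820, 0.0820, 0.0820, 0.0820, 0.0820, 0.0820, 0.0820, 0.0820, 0.0820, 0.0820, 0.0820, 0.0820, 0.0160]  mean=1.5872  Neff=12.3546  idx=[0, 1, 2, 3, 4, 5, 6, 7, 8, 9, 10, 10, 11]

N_eff = 12.3546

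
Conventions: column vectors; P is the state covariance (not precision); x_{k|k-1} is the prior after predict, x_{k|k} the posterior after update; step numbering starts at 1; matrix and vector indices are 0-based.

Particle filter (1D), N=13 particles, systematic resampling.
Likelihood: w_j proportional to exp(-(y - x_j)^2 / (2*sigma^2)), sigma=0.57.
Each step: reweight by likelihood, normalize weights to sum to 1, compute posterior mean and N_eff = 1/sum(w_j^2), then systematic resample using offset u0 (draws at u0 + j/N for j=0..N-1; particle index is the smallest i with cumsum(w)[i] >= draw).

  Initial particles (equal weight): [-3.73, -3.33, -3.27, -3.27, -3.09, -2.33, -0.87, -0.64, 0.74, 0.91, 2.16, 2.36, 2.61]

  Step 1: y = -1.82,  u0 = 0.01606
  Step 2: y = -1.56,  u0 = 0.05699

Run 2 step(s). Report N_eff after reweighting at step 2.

step 1: w=[0.0030, 0.0243, 0.0319, 0.0319, 0.0678, 0.5436, 0.2023, 0.0952, 0.0000, 0.0000, 0.0000, 0.0000, 0.0000]  mean=-2.0136  Neff=2.8348  idx=[1, 4, 5, 5, 5, 5, 5, 5, 5, 6, 6, 6, 7]
step 2: w=[0.0018, 0.0060, 0.0881, 0.0881, 0.0881, 0.0881, 0.0881, 0.0881, 0.0881, 0.1054, 0.1054, 0.1054, 0.0596]  mean=-1.7739  Neff=10.9642  idx=[2, 3, 4, 5, 6, 6, 7, 8, 9, 10, 10, 11, 12]

N_eff = 10.9642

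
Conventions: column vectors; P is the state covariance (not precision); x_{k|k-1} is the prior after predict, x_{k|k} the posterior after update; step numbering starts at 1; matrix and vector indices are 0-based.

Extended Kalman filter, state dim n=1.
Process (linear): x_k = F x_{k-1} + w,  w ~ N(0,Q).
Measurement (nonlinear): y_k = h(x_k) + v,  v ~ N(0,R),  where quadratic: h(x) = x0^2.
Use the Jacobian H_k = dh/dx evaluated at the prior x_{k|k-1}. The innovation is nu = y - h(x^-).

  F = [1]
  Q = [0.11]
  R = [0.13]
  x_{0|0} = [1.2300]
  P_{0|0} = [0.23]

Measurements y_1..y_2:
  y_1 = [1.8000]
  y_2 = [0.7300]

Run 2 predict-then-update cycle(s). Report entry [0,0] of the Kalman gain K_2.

K[0,0] = 0.3276

step 1: x^-=[1.2300]  P^-=[0.3400]  H_jac=[2.4600]  S=[2.1875]  K=[0.3823]  nu=[0.2871]  x^+=[1.3398]  P^+=[0.0202]
step 2: x^-=[1.3398]  P^-=[0.1302]  H_jac=[2.6795]  S=[1.0649]  K=[0.3276]  nu=[-1.0650]  x^+=[0.9908]  P^+=[0.0159]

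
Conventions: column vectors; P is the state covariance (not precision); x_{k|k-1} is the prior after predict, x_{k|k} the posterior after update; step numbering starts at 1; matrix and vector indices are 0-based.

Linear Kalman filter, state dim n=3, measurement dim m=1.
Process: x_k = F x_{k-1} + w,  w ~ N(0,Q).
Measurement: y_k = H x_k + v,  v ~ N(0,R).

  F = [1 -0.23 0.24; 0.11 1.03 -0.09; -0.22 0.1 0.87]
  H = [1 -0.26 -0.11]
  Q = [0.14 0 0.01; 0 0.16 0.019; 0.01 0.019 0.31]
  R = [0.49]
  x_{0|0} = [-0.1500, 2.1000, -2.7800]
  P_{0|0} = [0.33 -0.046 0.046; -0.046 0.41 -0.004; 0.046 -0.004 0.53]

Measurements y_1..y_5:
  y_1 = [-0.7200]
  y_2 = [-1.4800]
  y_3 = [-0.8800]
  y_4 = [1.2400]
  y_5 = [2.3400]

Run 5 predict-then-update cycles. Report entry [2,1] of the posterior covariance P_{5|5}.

step 1: x^-=[-1.3002, 2.3967, -2.1756]  P^-=[0.5659 -0.1225 0.0700; -0.1225 0.5927 0.0234; 0.0700 0.0234 0.7149]  S=[1.1542]  K=[0.5112; -0.2419; -0.0128]  nu=[0.9640]  x^+=[-0.8074, 2.1635, -2.1879]  P^+=[0.2643 0.0202 0.0775; 0.0202 0.5251 0.0199; 0.0775 0.0199 0.7148]
step 2: x^-=[-1.8301, 2.3366, -1.5095]  P^-=[0.4989 -0.0901 0.1519; -0.0901 0.7255 0.0329; 0.1519 0.0329 0.8419]  S=[1.0635]  K=[0.4755; -0.2655; 0.0477]  nu=[0.7916]  x^+=[-1.4537, 2.1264, -1.4717]  P^+=[0.2585 0.0442 0.1278; 0.0442 0.6505 0.0464; 0.1278 0.0464 0.8395]
step 3: x^-=[-2.2960, 2.1627, -0.7479]  P^-=[0.5172 -0.0951 0.2164; -0.0951 0.8589 0.0604; 0.2164 0.0604 0.9217]  S=[1.0817]  K=[0.4790; -0.3005; 0.0918]  nu=[1.8961]  x^+=[-1.3879, 1.5929, -0.5739]  P^+=[0.2690 0.0606 0.1688; 0.0606 0.7612 0.0903; 0.1688 0.0903 0.9125]
step 4: x^-=[-1.8920, 1.5397, -0.0347]  P^-=[0.5451 -0.0961 0.2550; -0.0961 0.9719 0.1060; 0.2550 0.1060 0.9698]  S=[1.1124]  K=[0.4872; -0.3241; 0.1086]  nu=[3.5285]  x^+=[-0.1728, 0.3963, 0.3485]  P^+=[0.2810 0.0795 0.1962; 0.0795 0.8551 0.1451; 0.1962 0.1451 0.9566]
step 5: x^-=[-0.1803, 0.3578, 0.3808]  P^-=[0.5629 -0.0861 0.2750; -0.0861 1.0655 0.1596; 0.2750 0.1596 1.0029]  S=[1.1304]  K=[0.4910; -0.3367; 0.1090]  nu=[2.6553]  x^+=[1.1233, -0.5363, 0.6702]  P^+=[0.2904 0.1008 0.2145; 0.1008 0.9374 0.2011; 0.2145 0.2011 0.9895]

P_post[2,1] = 0.2011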